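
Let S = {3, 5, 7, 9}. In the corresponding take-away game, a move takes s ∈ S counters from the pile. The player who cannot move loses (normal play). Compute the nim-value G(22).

n :  0  1  2  3  4  5  6  7  8  9 10 11 12 13 14 15 16 17 18 19 20 21 22
G :  0  0  0  1  1  1  2  2  2  3  3  3  0  0  0  1  1  1  2  2  2  3  3

3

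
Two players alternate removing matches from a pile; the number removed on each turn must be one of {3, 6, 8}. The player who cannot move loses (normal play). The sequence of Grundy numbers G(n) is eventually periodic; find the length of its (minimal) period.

n :  0  1  2  3  4  5  6  7  8  9 10 11 12 13 14 15 16 17 18 19 20 21 22 23
G :  0  0  0  1  1  1  2  2  2  3  3  0  0  0  1  1  1  2  2  2  3  3  0  0
G(n+11) = G(n) holds for n = 0,…,7 (a full window of length max(S) = 8), so the sequence is purely periodic with period 11.

11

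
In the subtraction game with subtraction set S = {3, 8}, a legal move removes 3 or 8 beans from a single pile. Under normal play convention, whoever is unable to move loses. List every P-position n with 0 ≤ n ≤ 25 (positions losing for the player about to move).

0, 1, 2, 6, 7, 11, 12, 13, 17, 18, 22, 23, 24

G(0) = 0
G(1) = mex{} = 0
G(2) = mex{} = 0
G(3) = mex{0} = 1
G(4) = mex{0} = 1
G(5) = mex{0} = 1
G(6) = mex{1} = 0
G(7) = mex{1} = 0
G(8) = mex{1,0} = 2
G(9) = mex{0,0} = 1
G(10) = mex{0,0} = 1
G(11) = mex{2,1} = 0
G(12) = mex{1,1} = 0
G(13) = mex{1,1} = 0
G(14) = mex{0,0} = 1
G(15) = mex{0,0} = 1
G(16) = mex{0,2} = 1
G(17) = mex{1,1} = 0
G(18) = mex{1,1} = 0
G(19) = mex{1,0} = 2
G(20) = mex{0,0} = 1
G(21) = mex{0,0} = 1
G(22) = mex{2,1} = 0
G(23) = mex{1,1} = 0
G(24) = mex{1,1} = 0
G(25) = mex{0,0} = 1
P-positions are exactly the n with G(n) = 0.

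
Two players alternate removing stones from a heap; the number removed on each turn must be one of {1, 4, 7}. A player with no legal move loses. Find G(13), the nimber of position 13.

G(0) = 0
G(1) = mex{0} = 1
G(2) = mex{1} = 0
G(3) = mex{0} = 1
G(4) = mex{1,0} = 2
G(5) = mex{2,1} = 0
G(6) = mex{0,0} = 1
G(7) = mex{1,1,0} = 2
G(8) = mex{2,2,1} = 0
G(9) = mex{0,0,0} = 1
G(10) = mex{1,1,1} = 0
G(11) = mex{0,2,2} = 1
G(12) = mex{1,0,0} = 2
G(13) = mex{2,1,1} = 0

0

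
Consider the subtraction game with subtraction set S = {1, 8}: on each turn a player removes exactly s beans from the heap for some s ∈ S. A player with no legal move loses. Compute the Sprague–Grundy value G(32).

1

G(0) = 0
G(1) = mex{0} = 1
G(2) = mex{1} = 0
G(3) = mex{0} = 1
G(4) = mex{1} = 0
G(5) = mex{0} = 1
G(6) = mex{1} = 0
G(7) = mex{0} = 1
G(8) = mex{1,0} = 2
G(9) = mex{2,1} = 0
G(10) = mex{0,0} = 1
G(11) = mex{1,1} = 0
G(12) = mex{0,0} = 1
G(13) = mex{1,1} = 0
G(14) = mex{0,0} = 1
G(15) = mex{1,1} = 0
G(16) = mex{0,2} = 1
G(17) = mex{1,0} = 2
G(18) = mex{2,1} = 0
G(19) = mex{0,0} = 1
G(20) = mex{1,1} = 0
G(21) = mex{0,0} = 1
G(22) = mex{1,1} = 0
G(23) = mex{0,0} = 1
G(24) = mex{1,1} = 0
G(25) = mex{0,2} = 1
G(26) = mex{1,0} = 2
G(27) = mex{2,1} = 0
G(28) = mex{0,0} = 1
G(29) = mex{1,1} = 0
G(30) = mex{0,0} = 1
G(31) = mex{1,1} = 0
G(32) = mex{0,0} = 1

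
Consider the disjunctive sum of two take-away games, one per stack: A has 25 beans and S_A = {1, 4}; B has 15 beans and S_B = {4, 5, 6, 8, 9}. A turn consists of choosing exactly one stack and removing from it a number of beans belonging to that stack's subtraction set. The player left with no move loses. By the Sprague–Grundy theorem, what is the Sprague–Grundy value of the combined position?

0

Stack A, S = {1, 4}:
n :  0  1  2  3  4  5  6  7  8  9 10 11 12 13 14 15 16 17 18 19 20 21 22 23 24 25
G :  0  1  0  1  2  0  1  0  1  2  0  1  0  1  2  0  1  0  1  2  0  1  0  1  2  0
G_A(25) = 0.
Stack B, S = {4, 5, 6, 8, 9}:
n :  0  1  2  3  4  5  6  7  8  9 10 11 12 13 14 15
G :  0  0  0  0  1  1  1  1  2  2  2  2  3  0  0  0
G_B(15) = 0.
Combined Grundy value = 0 ⊕ 0 = 0.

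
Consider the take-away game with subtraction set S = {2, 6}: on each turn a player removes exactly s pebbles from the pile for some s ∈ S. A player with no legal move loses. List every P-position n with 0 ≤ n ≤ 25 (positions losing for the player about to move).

0, 1, 4, 5, 8, 9, 12, 13, 16, 17, 20, 21, 24, 25

G(0) = 0
G(1) = mex{} = 0
G(2) = mex{0} = 1
G(3) = mex{0} = 1
G(4) = mex{1} = 0
G(5) = mex{1} = 0
G(6) = mex{0,0} = 1
G(7) = mex{0,0} = 1
G(8) = mex{1,1} = 0
G(9) = mex{1,1} = 0
G(10) = mex{0,0} = 1
G(11) = mex{0,0} = 1
G(12) = mex{1,1} = 0
G(13) = mex{1,1} = 0
G(14) = mex{0,0} = 1
G(15) = mex{0,0} = 1
G(16) = mex{1,1} = 0
G(17) = mex{1,1} = 0
G(18) = mex{0,0} = 1
G(19) = mex{0,0} = 1
G(20) = mex{1,1} = 0
G(21) = mex{1,1} = 0
G(22) = mex{0,0} = 1
G(23) = mex{0,0} = 1
G(24) = mex{1,1} = 0
G(25) = mex{1,1} = 0
P-positions are exactly the n with G(n) = 0.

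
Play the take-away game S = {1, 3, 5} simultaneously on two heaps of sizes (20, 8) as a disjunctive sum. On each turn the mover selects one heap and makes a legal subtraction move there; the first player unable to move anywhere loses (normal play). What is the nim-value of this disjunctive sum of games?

0

All heaps use S = {1, 3, 5}:
n :  0  1  2  3  4  5  6  7  8  9 10 11 12 13 14 15 16 17 18 19 20
G :  0  1  0  1  0  1  0  1  0  1  0  1  0  1  0  1  0  1  0  1  0
Heap A: G(20) = 0.
Heap B: G(8) = 0.
Combined Grundy value = 0 ⊕ 0 = 0.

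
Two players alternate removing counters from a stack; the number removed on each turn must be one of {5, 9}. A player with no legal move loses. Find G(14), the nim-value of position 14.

G(0) = 0
G(1) = mex{} = 0
G(2) = mex{} = 0
G(3) = mex{} = 0
G(4) = mex{} = 0
G(5) = mex{0} = 1
G(6) = mex{0} = 1
G(7) = mex{0} = 1
G(8) = mex{0} = 1
G(9) = mex{0,0} = 1
G(10) = mex{1,0} = 2
G(11) = mex{1,0} = 2
G(12) = mex{1,0} = 2
G(13) = mex{1,0} = 2
G(14) = mex{1,1} = 0

0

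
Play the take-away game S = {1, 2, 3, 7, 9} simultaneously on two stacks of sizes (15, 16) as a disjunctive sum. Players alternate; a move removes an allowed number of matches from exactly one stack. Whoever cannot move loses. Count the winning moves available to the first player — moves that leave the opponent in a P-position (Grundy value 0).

All stacks use S = {1, 2, 3, 7, 9}:
n :  0  1  2  3  4  5  6  7  8  9 10 11 12 13 14 15 16
G :  0  1  2  3  0  1  2  3  0  1  2  3  0  1  2  3  0
Stack A: G(15) = 3.
Stack B: G(16) = 0.
Combined Grundy value = 3 ⊕ 0 = 3.
A winning move leaves total XOR = 0, i.e. changes one component's Grundy value g to g ⊕ X where X is the current total.
Stack A: need g' = 3⊕3 = 0. Options: 15−1→G=2, 15−2→G=1, 15−3→G=0, 15−7→G=0, 15−9→G=2. Hits: 2.
Stack B: need g' = 0⊕3 = 3. Options: 16−1→G=3, 16−2→G=2, 16−3→G=1, 16−7→G=1, 16−9→G=3. Hits: 2.

4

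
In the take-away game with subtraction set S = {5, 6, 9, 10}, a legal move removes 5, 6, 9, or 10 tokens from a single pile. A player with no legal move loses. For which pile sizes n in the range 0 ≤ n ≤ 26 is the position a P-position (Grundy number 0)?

n :  0  1  2  3  4  5  6  7  8  9 10 11 12 13 14 15 16 17 18 19 20 21 22 23 24 25 26
G :  0  0  0  0  0  1  1  1  1  1  2  2  2  2  2  0  0  0  0  0  1  1  1  1  1  2  2
P-positions are exactly the n with G(n) = 0.

0, 1, 2, 3, 4, 15, 16, 17, 18, 19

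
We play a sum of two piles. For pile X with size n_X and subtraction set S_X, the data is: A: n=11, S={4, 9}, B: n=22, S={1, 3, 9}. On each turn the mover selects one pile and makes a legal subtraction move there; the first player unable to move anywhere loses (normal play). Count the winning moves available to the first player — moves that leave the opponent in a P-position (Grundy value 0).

1

Pile A, S = {4, 9}:
n :  0  1  2  3  4  5  6  7  8  9 10 11
G :  0  0  0  0  1  1  1  1  0  2  2  2
G_A(11) = 2.
Pile B, S = {1, 3, 9}:
G(0) = 0
G(1) = mex{0} = 1
G(2) = mex{1} = 0
G(3) = mex{0,0} = 1
G(4) = mex{1,1} = 0
G(5) = mex{0,0} = 1
G(6) = mex{1,1} = 0
G(7) = mex{0,0} = 1
G(8) = mex{1,1} = 0
G(9) = mex{0,0,0} = 1
G(10) = mex{1,1,1} = 0
G(11) = mex{0,0,0} = 1
G(12) = mex{1,1,1} = 0
G(13) = mex{0,0,0} = 1
G(14) = mex{1,1,1} = 0
G(15) = mex{0,0,0} = 1
G(16) = mex{1,1,1} = 0
G(17) = mex{0,0,0} = 1
G(18) = mex{1,1,1} = 0
G(19) = mex{0,0,0} = 1
G(20) = mex{1,1,1} = 0
G(21) = mex{0,0,0} = 1
G(22) = mex{1,1,1} = 0
G_B(22) = 0.
Combined Grundy value = 2 ⊕ 0 = 2.
A winning move leaves total XOR = 0, i.e. changes one component's Grundy value g to g ⊕ X where X is the current total.
Pile A: need g' = 2⊕2 = 0. Options: 11−4→G=1, 11−9→G=0. Hits: 1.
Pile B: need g' = 0⊕2 = 2. Options: 22−1→G=1, 22−3→G=1, 22−9→G=1. Hits: 0.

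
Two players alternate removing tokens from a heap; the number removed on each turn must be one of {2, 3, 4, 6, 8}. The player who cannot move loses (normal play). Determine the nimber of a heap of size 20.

0

n :  0  1  2  3  4  5  6  7  8  9 10 11 12 13 14 15 16 17 18 19 20
G :  0  0  1  1  2  2  3  3  4  4  0  0  1  1  2  2  3  3  4  4  0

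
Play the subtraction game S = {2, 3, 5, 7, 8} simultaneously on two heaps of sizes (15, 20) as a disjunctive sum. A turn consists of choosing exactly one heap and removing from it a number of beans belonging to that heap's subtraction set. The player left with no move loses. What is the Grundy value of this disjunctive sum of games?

All heaps use S = {2, 3, 5, 7, 8}:
G(0) = 0
G(1) = mex{} = 0
G(2) = mex{0} = 1
G(3) = mex{0,0} = 1
G(4) = mex{1,0} = 2
G(5) = mex{1,1,0} = 2
G(6) = mex{2,1,0} = 3
G(7) = mex{2,2,1,0} = 3
G(8) = mex{3,2,1,0,0} = 4
G(9) = mex{3,3,2,1,0} = 4
G(10) = mex{4,3,2,1,1} = 0
G(11) = mex{4,4,3,2,1} = 0
G(12) = mex{0,4,3,2,2} = 1
G(13) = mex{0,0,4,3,2} = 1
G(14) = mex{1,0,4,3,3} = 2
G(15) = mex{1,1,0,4,3} = 2
G(16) = mex{2,1,0,4,4} = 3
G(17) = mex{2,2,1,0,4} = 3
G(18) = mex{3,2,1,0,0} = 4
G(19) = mex{3,3,2,1,0} = 4
G(20) = mex{4,3,2,1,1} = 0
Heap A: G(15) = 2.
Heap B: G(20) = 0.
Combined Grundy value = 2 ⊕ 0 = 2.

2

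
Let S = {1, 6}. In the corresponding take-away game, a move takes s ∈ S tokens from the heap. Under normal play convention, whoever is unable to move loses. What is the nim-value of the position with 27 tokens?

2

G(0) = 0
G(1) = mex{0} = 1
G(2) = mex{1} = 0
G(3) = mex{0} = 1
G(4) = mex{1} = 0
G(5) = mex{0} = 1
G(6) = mex{1,0} = 2
G(7) = mex{2,1} = 0
G(8) = mex{0,0} = 1
G(9) = mex{1,1} = 0
G(10) = mex{0,0} = 1
G(11) = mex{1,1} = 0
G(12) = mex{0,2} = 1
G(13) = mex{1,0} = 2
G(14) = mex{2,1} = 0
G(15) = mex{0,0} = 1
G(16) = mex{1,1} = 0
G(17) = mex{0,0} = 1
G(18) = mex{1,1} = 0
G(19) = mex{0,2} = 1
G(20) = mex{1,0} = 2
G(21) = mex{2,1} = 0
G(22) = mex{0,0} = 1
G(23) = mex{1,1} = 0
G(24) = mex{0,0} = 1
G(25) = mex{1,1} = 0
G(26) = mex{0,2} = 1
G(27) = mex{1,0} = 2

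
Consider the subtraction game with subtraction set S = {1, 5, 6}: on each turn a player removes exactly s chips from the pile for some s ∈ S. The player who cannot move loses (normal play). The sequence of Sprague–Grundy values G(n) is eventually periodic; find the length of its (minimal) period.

G(0) = 0
G(1) = mex{0} = 1
G(2) = mex{1} = 0
G(3) = mex{0} = 1
G(4) = mex{1} = 0
G(5) = mex{0,0} = 1
G(6) = mex{1,1,0} = 2
G(7) = mex{2,0,1} = 3
G(8) = mex{3,1,0} = 2
G(9) = mex{2,0,1} = 3
G(10) = mex{3,1,0} = 2
G(11) = mex{2,2,1} = 0
G(12) = mex{0,3,2} = 1
G(13) = mex{1,2,3} = 0
G(14) = mex{0,3,2} = 1
G(15) = mex{1,2,3} = 0
G(16) = mex{0,0,2} = 1
G(17) = mex{1,1,0} = 2
G(18) = mex{2,0,1} = 3
G(19) = mex{3,1,0} = 2
G(20) = mex{2,0,1} = 3
G(21) = mex{3,1,0} = 2
G(22) = mex{2,2,1} = 0
G(23) = mex{0,3,2} = 1
G(n+11) = G(n) holds for n = 0,…,5 (a full window of length max(S) = 6), so the sequence is purely periodic with period 11.

11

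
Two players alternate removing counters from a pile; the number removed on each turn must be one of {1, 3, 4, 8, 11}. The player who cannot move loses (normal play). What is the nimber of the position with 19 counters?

3

G(0) = 0
G(1) = mex{0} = 1
G(2) = mex{1} = 0
G(3) = mex{0,0} = 1
G(4) = mex{1,1,0} = 2
G(5) = mex{2,0,1} = 3
G(6) = mex{3,1,0} = 2
G(7) = mex{2,2,1} = 0
G(8) = mex{0,3,2,0} = 1
G(9) = mex{1,2,3,1} = 0
G(10) = mex{0,0,2,0} = 1
G(11) = mex{1,1,0,1,0} = 2
G(12) = mex{2,0,1,2,1} = 3
G(13) = mex{3,1,0,3,0} = 2
G(14) = mex{2,2,1,2,1} = 0
G(15) = mex{0,3,2,0,2} = 1
G(16) = mex{1,2,3,1,3} = 0
G(17) = mex{0,0,2,0,2} = 1
G(18) = mex{1,1,0,1,0} = 2
G(19) = mex{2,0,1,2,1} = 3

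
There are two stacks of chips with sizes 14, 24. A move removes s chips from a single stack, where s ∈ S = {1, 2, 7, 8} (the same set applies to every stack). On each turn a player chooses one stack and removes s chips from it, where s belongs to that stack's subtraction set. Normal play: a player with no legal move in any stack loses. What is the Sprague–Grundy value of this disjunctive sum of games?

All stacks use S = {1, 2, 7, 8}:
G(0) = 0
G(1) = mex{0} = 1
G(2) = mex{1,0} = 2
G(3) = mex{2,1} = 0
G(4) = mex{0,2} = 1
G(5) = mex{1,0} = 2
G(6) = mex{2,1} = 0
G(7) = mex{0,2,0} = 1
G(8) = mex{1,0,1,0} = 2
G(9) = mex{2,1,2,1} = 0
G(10) = mex{0,2,0,2} = 1
G(11) = mex{1,0,1,0} = 2
G(12) = mex{2,1,2,1} = 0
G(13) = mex{0,2,0,2} = 1
G(14) = mex{1,0,1,0} = 2
G(15) = mex{2,1,2,1} = 0
G(16) = mex{0,2,0,2} = 1
G(17) = mex{1,0,1,0} = 2
G(18) = mex{2,1,2,1} = 0
G(19) = mex{0,2,0,2} = 1
G(20) = mex{1,0,1,0} = 2
G(21) = mex{2,1,2,1} = 0
G(22) = mex{0,2,0,2} = 1
G(23) = mex{1,0,1,0} = 2
G(24) = mex{2,1,2,1} = 0
Stack A: G(14) = 2.
Stack B: G(24) = 0.
Combined Grundy value = 2 ⊕ 0 = 2.

2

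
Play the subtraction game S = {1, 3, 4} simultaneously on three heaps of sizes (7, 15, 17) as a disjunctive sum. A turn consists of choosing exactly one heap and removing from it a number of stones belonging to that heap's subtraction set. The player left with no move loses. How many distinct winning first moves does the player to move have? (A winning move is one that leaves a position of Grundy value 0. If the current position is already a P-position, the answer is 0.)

All heaps use S = {1, 3, 4}:
n :  0  1  2  3  4  5  6  7  8  9 10 11 12 13 14 15 16 17
G :  0  1  0  1  2  3  2  0  1  0  1  2  3  2  0  1  0  1
Heap A: G(7) = 0.
Heap B: G(15) = 1.
Heap C: G(17) = 1.
Combined Grundy value = 0 ⊕ 1 ⊕ 1 = 0.
A winning move leaves total XOR = 0, i.e. changes one component's Grundy value g to g ⊕ X where X is the current total.
Heap A: target g' = 0⊕0 = 0, but every legal move changes the Grundy value (mex property), so 0 moves.
Heap B: target g' = 1⊕0 = 1, but every legal move changes the Grundy value (mex property), so 0 moves.
Heap C: target g' = 1⊕0 = 1, but every legal move changes the Grundy value (mex property), so 0 moves.

0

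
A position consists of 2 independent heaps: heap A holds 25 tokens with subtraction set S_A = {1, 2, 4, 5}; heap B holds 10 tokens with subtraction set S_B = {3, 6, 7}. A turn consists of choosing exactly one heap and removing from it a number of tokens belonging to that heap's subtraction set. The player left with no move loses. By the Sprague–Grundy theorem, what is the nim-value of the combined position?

1

Heap A, S = {1, 2, 4, 5}:
n :  0  1  2  3  4  5  6  7  8  9 10 11 12 13 14 15 16 17 18 19 20 21 22 23 24 25
G :  0  1  2  0  1  2  0  1  2  0  1  2  0  1  2  0  1  2  0  1  2  0  1  2  0  1
G_A(25) = 1.
Heap B, S = {3, 6, 7}:
G(0) = 0
G(1) = mex{} = 0
G(2) = mex{} = 0
G(3) = mex{0} = 1
G(4) = mex{0} = 1
G(5) = mex{0} = 1
G(6) = mex{1,0} = 2
G(7) = mex{1,0,0} = 2
G(8) = mex{1,0,0} = 2
G(9) = mex{2,1,0} = 3
G(10) = mex{2,1,1} = 0
G_B(10) = 0.
Combined Grundy value = 1 ⊕ 0 = 1.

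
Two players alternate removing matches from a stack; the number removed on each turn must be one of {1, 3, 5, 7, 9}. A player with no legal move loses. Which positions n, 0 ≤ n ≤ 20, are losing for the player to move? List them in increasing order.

G(0) = 0
G(1) = mex{0} = 1
G(2) = mex{1} = 0
G(3) = mex{0,0} = 1
G(4) = mex{1,1} = 0
G(5) = mex{0,0,0} = 1
G(6) = mex{1,1,1} = 0
G(7) = mex{0,0,0,0} = 1
G(8) = mex{1,1,1,1} = 0
G(9) = mex{0,0,0,0,0} = 1
G(10) = mex{1,1,1,1,1} = 0
G(11) = mex{0,0,0,0,0} = 1
G(12) = mex{1,1,1,1,1} = 0
G(13) = mex{0,0,0,0,0} = 1
G(14) = mex{1,1,1,1,1} = 0
G(15) = mex{0,0,0,0,0} = 1
G(16) = mex{1,1,1,1,1} = 0
G(17) = mex{0,0,0,0,0} = 1
G(18) = mex{1,1,1,1,1} = 0
G(19) = mex{0,0,0,0,0} = 1
G(20) = mex{1,1,1,1,1} = 0
P-positions are exactly the n with G(n) = 0.

0, 2, 4, 6, 8, 10, 12, 14, 16, 18, 20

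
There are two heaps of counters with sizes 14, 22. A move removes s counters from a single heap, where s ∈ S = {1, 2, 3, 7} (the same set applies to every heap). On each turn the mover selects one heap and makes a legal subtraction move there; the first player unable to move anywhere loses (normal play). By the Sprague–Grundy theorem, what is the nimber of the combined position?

All heaps use S = {1, 2, 3, 7}:
n :  0  1  2  3  4  5  6  7  8  9 10 11 12 13 14 15 16 17 18 19 20 21 22
G :  0  1  2  3  0  1  2  3  0  1  2  3  0  1  2  3  0  1  2  3  0  1  2
Heap A: G(14) = 2.
Heap B: G(22) = 2.
Combined Grundy value = 2 ⊕ 2 = 0.

0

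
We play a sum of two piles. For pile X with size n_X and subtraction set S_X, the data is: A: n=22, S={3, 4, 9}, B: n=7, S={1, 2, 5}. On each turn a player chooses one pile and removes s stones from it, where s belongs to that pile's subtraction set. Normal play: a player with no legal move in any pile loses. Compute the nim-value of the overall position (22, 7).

Pile A, S = {3, 4, 9}:
G(0) = 0
G(1) = mex{} = 0
G(2) = mex{} = 0
G(3) = mex{0} = 1
G(4) = mex{0,0} = 1
G(5) = mex{0,0} = 1
G(6) = mex{1,0} = 2
G(7) = mex{1,1} = 0
G(8) = mex{1,1} = 0
G(9) = mex{2,1,0} = 3
G(10) = mex{0,2,0} = 1
G(11) = mex{0,0,0} = 1
G(12) = mex{3,0,1} = 2
G(13) = mex{1,3,1} = 0
G(14) = mex{1,1,1} = 0
G(15) = mex{2,1,2} = 0
G(16) = mex{0,2,0} = 1
G(17) = mex{0,0,0} = 1
G(18) = mex{0,0,3} = 1
G(19) = mex{1,0,1} = 2
G(20) = mex{1,1,1} = 0
G(21) = mex{1,1,2} = 0
G(22) = mex{2,1,0} = 3
G_A(22) = 3.
Pile B, S = {1, 2, 5}:
n : 0 1 2 3 4 5 6 7
G : 0 1 2 0 1 2 0 1
G_B(7) = 1.
Combined Grundy value = 3 ⊕ 1 = 2.

2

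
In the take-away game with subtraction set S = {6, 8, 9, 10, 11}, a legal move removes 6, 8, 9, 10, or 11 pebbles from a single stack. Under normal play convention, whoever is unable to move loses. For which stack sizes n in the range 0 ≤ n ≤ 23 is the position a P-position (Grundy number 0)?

G(0) = 0
G(1) = mex{} = 0
G(2) = mex{} = 0
G(3) = mex{} = 0
G(4) = mex{} = 0
G(5) = mex{} = 0
G(6) = mex{0} = 1
G(7) = mex{0} = 1
G(8) = mex{0,0} = 1
G(9) = mex{0,0,0} = 1
G(10) = mex{0,0,0,0} = 1
G(11) = mex{0,0,0,0,0} = 1
G(12) = mex{1,0,0,0,0} = 2
G(13) = mex{1,0,0,0,0} = 2
G(14) = mex{1,1,0,0,0} = 2
G(15) = mex{1,1,1,0,0} = 2
G(16) = mex{1,1,1,1,0} = 2
G(17) = mex{1,1,1,1,1} = 0
G(18) = mex{2,1,1,1,1} = 0
G(19) = mex{2,1,1,1,1} = 0
G(20) = mex{2,2,1,1,1} = 0
G(21) = mex{2,2,2,1,1} = 0
G(22) = mex{2,2,2,2,1} = 0
G(23) = mex{0,2,2,2,2} = 1
P-positions are exactly the n with G(n) = 0.

0, 1, 2, 3, 4, 5, 17, 18, 19, 20, 21, 22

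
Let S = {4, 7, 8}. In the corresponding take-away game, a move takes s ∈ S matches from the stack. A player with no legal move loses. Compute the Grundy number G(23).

2

G(0) = 0
G(1) = mex{} = 0
G(2) = mex{} = 0
G(3) = mex{} = 0
G(4) = mex{0} = 1
G(5) = mex{0} = 1
G(6) = mex{0} = 1
G(7) = mex{0,0} = 1
G(8) = mex{1,0,0} = 2
G(9) = mex{1,0,0} = 2
G(10) = mex{1,0,0} = 2
G(11) = mex{1,1,0} = 2
G(12) = mex{2,1,1} = 0
G(13) = mex{2,1,1} = 0
G(14) = mex{2,1,1} = 0
G(15) = mex{2,2,1} = 0
G(16) = mex{0,2,2} = 1
G(17) = mex{0,2,2} = 1
G(18) = mex{0,2,2} = 1
G(19) = mex{0,0,2} = 1
G(20) = mex{1,0,0} = 2
G(21) = mex{1,0,0} = 2
G(22) = mex{1,0,0} = 2
G(23) = mex{1,1,0} = 2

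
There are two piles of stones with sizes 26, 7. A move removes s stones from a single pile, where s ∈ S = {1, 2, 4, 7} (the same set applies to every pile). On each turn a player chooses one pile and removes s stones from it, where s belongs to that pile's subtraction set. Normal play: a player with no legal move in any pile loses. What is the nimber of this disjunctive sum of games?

3

All piles use S = {1, 2, 4, 7}:
G(0) = 0
G(1) = mex{0} = 1
G(2) = mex{1,0} = 2
G(3) = mex{2,1} = 0
G(4) = mex{0,2,0} = 1
G(5) = mex{1,0,1} = 2
G(6) = mex{2,1,2} = 0
G(7) = mex{0,2,0,0} = 1
G(8) = mex{1,0,1,1} = 2
G(9) = mex{2,1,2,2} = 0
G(10) = mex{0,2,0,0} = 1
G(11) = mex{1,0,1,1} = 2
G(12) = mex{2,1,2,2} = 0
G(13) = mex{0,2,0,0} = 1
G(14) = mex{1,0,1,1} = 2
G(15) = mex{2,1,2,2} = 0
G(16) = mex{0,2,0,0} = 1
G(17) = mex{1,0,1,1} = 2
G(18) = mex{2,1,2,2} = 0
G(19) = mex{0,2,0,0} = 1
G(20) = mex{1,0,1,1} = 2
G(21) = mex{2,1,2,2} = 0
G(22) = mex{0,2,0,0} = 1
G(23) = mex{1,0,1,1} = 2
G(24) = mex{2,1,2,2} = 0
G(25) = mex{0,2,0,0} = 1
G(26) = mex{1,0,1,1} = 2
Pile A: G(26) = 2.
Pile B: G(7) = 1.
Combined Grundy value = 2 ⊕ 1 = 3.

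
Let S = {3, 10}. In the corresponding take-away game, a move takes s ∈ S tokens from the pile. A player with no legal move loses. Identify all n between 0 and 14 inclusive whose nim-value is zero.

n :  0  1  2  3  4  5  6  7  8  9 10 11 12 13 14
G :  0  0  0  1  1  1  0  0  0  1  1  1  2  0  0
P-positions are exactly the n with G(n) = 0.

0, 1, 2, 6, 7, 8, 13, 14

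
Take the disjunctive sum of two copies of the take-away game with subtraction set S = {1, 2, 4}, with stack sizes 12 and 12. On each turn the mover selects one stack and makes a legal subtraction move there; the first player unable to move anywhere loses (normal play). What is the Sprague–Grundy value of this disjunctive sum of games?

0

All stacks use S = {1, 2, 4}:
G(0) = 0
G(1) = mex{0} = 1
G(2) = mex{1,0} = 2
G(3) = mex{2,1} = 0
G(4) = mex{0,2,0} = 1
G(5) = mex{1,0,1} = 2
G(6) = mex{2,1,2} = 0
G(7) = mex{0,2,0} = 1
G(8) = mex{1,0,1} = 2
G(9) = mex{2,1,2} = 0
G(10) = mex{0,2,0} = 1
G(11) = mex{1,0,1} = 2
G(12) = mex{2,1,2} = 0
Stack A: G(12) = 0.
Stack B: G(12) = 0.
Combined Grundy value = 0 ⊕ 0 = 0.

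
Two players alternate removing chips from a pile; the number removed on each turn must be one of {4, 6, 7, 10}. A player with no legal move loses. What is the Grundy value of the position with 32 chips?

1

G(0) = 0
G(1) = mex{} = 0
G(2) = mex{} = 0
G(3) = mex{} = 0
G(4) = mex{0} = 1
G(5) = mex{0} = 1
G(6) = mex{0,0} = 1
G(7) = mex{0,0,0} = 1
G(8) = mex{1,0,0} = 2
G(9) = mex{1,0,0} = 2
G(10) = mex{1,1,0,0} = 2
G(11) = mex{1,1,1,0} = 2
G(12) = mex{2,1,1,0} = 3
G(13) = mex{2,1,1,0} = 3
G(14) = mex{2,2,1,1} = 0
G(15) = mex{2,2,2,1} = 0
G(16) = mex{3,2,2,1} = 0
G(17) = mex{3,2,2,1} = 0
G(18) = mex{0,3,2,2} = 1
G(19) = mex{0,3,3,2} = 1
G(20) = mex{0,0,3,2} = 1
G(21) = mex{0,0,0,2} = 1
G(22) = mex{1,0,0,3} = 2
G(23) = mex{1,0,0,3} = 2
G(24) = mex{1,1,0,0} = 2
G(25) = mex{1,1,1,0} = 2
G(26) = mex{2,1,1,0} = 3
G(27) = mex{2,1,1,0} = 3
G(28) = mex{2,2,1,1} = 0
G(29) = mex{2,2,2,1} = 0
G(30) = mex{3,2,2,1} = 0
G(31) = mex{3,2,2,1} = 0
G(32) = mex{0,3,2,2} = 1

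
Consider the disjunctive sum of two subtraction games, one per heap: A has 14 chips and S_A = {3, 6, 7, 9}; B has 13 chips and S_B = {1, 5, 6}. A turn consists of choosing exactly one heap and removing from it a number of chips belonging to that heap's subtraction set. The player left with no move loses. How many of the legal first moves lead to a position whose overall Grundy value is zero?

Heap A, S = {3, 6, 7, 9}:
G(0) = 0
G(1) = mex{} = 0
G(2) = mex{} = 0
G(3) = mex{0} = 1
G(4) = mex{0} = 1
G(5) = mex{0} = 1
G(6) = mex{1,0} = 2
G(7) = mex{1,0,0} = 2
G(8) = mex{1,0,0} = 2
G(9) = mex{2,1,0,0} = 3
G(10) = mex{2,1,1,0} = 3
G(11) = mex{2,1,1,0} = 3
G(12) = mex{3,2,1,1} = 0
G(13) = mex{3,2,2,1} = 0
G(14) = mex{3,2,2,1} = 0
G_A(14) = 0.
Heap B, S = {1, 5, 6}:
n :  0  1  2  3  4  5  6  7  8  9 10 11 12 13
G :  0  1  0  1  0  1  2  3  2  3  2  0  1  0
G_B(13) = 0.
Combined Grundy value = 0 ⊕ 0 = 0.
A winning move leaves total XOR = 0, i.e. changes one component's Grundy value g to g ⊕ X where X is the current total.
Heap A: target g' = 0⊕0 = 0, but every legal move changes the Grundy value (mex property), so 0 moves.
Heap B: target g' = 0⊕0 = 0, but every legal move changes the Grundy value (mex property), so 0 moves.

0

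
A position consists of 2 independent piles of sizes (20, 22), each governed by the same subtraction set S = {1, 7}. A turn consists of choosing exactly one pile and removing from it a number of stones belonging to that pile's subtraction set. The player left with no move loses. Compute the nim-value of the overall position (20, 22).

0

All piles use S = {1, 7}:
n :  0  1  2  3  4  5  6  7  8  9 10 11 12 13 14 15 16 17 18 19 20 21 22
G :  0  1  0  1  0  1  0  1  0  1  0  1  0  1  0  1  0  1  0  1  0  1  0
Pile A: G(20) = 0.
Pile B: G(22) = 0.
Combined Grundy value = 0 ⊕ 0 = 0.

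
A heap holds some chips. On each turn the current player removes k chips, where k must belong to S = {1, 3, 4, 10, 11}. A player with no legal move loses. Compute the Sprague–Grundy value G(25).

G(0) = 0
G(1) = mex{0} = 1
G(2) = mex{1} = 0
G(3) = mex{0,0} = 1
G(4) = mex{1,1,0} = 2
G(5) = mex{2,0,1} = 3
G(6) = mex{3,1,0} = 2
G(7) = mex{2,2,1} = 0
G(8) = mex{0,3,2} = 1
G(9) = mex{1,2,3} = 0
G(10) = mex{0,0,2,0} = 1
G(11) = mex{1,1,0,1,0} = 2
G(12) = mex{2,0,1,0,1} = 3
G(13) = mex{3,1,0,1,0} = 2
G(14) = mex{2,2,1,2,1} = 0
G(15) = mex{0,3,2,3,2} = 1
G(16) = mex{1,2,3,2,3} = 0
G(17) = mex{0,0,2,0,2} = 1
G(18) = mex{1,1,0,1,0} = 2
G(19) = mex{2,0,1,0,1} = 3
G(20) = mex{3,1,0,1,0} = 2
G(21) = mex{2,2,1,2,1} = 0
G(22) = mex{0,3,2,3,2} = 1
G(23) = mex{1,2,3,2,3} = 0
G(24) = mex{0,0,2,0,2} = 1
G(25) = mex{1,1,0,1,0} = 2

2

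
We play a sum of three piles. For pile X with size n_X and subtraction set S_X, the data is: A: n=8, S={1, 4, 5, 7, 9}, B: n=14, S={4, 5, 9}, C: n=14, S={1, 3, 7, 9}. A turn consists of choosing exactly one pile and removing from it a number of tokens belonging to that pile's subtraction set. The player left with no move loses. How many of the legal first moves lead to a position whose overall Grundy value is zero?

Pile A, S = {1, 4, 5, 7, 9}:
n : 0 1 2 3 4 5 6 7 8
G : 0 1 0 1 2 3 2 3 0
G_A(8) = 0.
Pile B, S = {4, 5, 9}:
G(0) = 0
G(1) = mex{} = 0
G(2) = mex{} = 0
G(3) = mex{} = 0
G(4) = mex{0} = 1
G(5) = mex{0,0} = 1
G(6) = mex{0,0} = 1
G(7) = mex{0,0} = 1
G(8) = mex{1,0} = 2
G(9) = mex{1,1,0} = 2
G(10) = mex{1,1,0} = 2
G(11) = mex{1,1,0} = 2
G(12) = mex{2,1,0} = 3
G(13) = mex{2,2,1} = 0
G(14) = mex{2,2,1} = 0
G_B(14) = 0.
Pile C, S = {1, 3, 7, 9}:
G(0) = 0
G(1) = mex{0} = 1
G(2) = mex{1} = 0
G(3) = mex{0,0} = 1
G(4) = mex{1,1} = 0
G(5) = mex{0,0} = 1
G(6) = mex{1,1} = 0
G(7) = mex{0,0,0} = 1
G(8) = mex{1,1,1} = 0
G(9) = mex{0,0,0,0} = 1
G(10) = mex{1,1,1,1} = 0
G(11) = mex{0,0,0,0} = 1
G(12) = mex{1,1,1,1} = 0
G(13) = mex{0,0,0,0} = 1
G(14) = mex{1,1,1,1} = 0
G_C(14) = 0.
Combined Grundy value = 0 ⊕ 0 ⊕ 0 = 0.
A winning move leaves total XOR = 0, i.e. changes one component's Grundy value g to g ⊕ X where X is the current total.
Pile A: target g' = 0⊕0 = 0, but every legal move changes the Grundy value (mex property), so 0 moves.
Pile B: target g' = 0⊕0 = 0, but every legal move changes the Grundy value (mex property), so 0 moves.
Pile C: target g' = 0⊕0 = 0, but every legal move changes the Grundy value (mex property), so 0 moves.

0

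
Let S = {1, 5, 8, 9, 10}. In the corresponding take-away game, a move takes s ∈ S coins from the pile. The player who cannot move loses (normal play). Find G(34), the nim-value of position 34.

0

G(0) = 0
G(1) = mex{0} = 1
G(2) = mex{1} = 0
G(3) = mex{0} = 1
G(4) = mex{1} = 0
G(5) = mex{0,0} = 1
G(6) = mex{1,1} = 0
G(7) = mex{0,0} = 1
G(8) = mex{1,1,0} = 2
G(9) = mex{2,0,1,0} = 3
G(10) = mex{3,1,0,1,0} = 2
G(11) = mex{2,0,1,0,1} = 3
G(12) = mex{3,1,0,1,0} = 2
G(13) = mex{2,2,1,0,1} = 3
G(14) = mex{3,3,0,1,0} = 2
G(15) = mex{2,2,1,0,1} = 3
G(16) = mex{3,3,2,1,0} = 4
G(17) = mex{4,2,3,2,1} = 0
G(18) = mex{0,3,2,3,2} = 1
G(19) = mex{1,2,3,2,3} = 0
G(20) = mex{0,3,2,3,2} = 1
G(21) = mex{1,4,3,2,3} = 0
G(22) = mex{0,0,2,3,2} = 1
G(23) = mex{1,1,3,2,3} = 0
G(24) = mex{0,0,4,3,2} = 1
G(25) = mex{1,1,0,4,3} = 2
G(26) = mex{2,0,1,0,4} = 3
G(27) = mex{3,1,0,1,0} = 2
G(28) = mex{2,0,1,0,1} = 3
G(29) = mex{3,1,0,1,0} = 2
G(30) = mex{2,2,1,0,1} = 3
G(31) = mex{3,3,0,1,0} = 2
G(32) = mex{2,2,1,0,1} = 3
G(33) = mex{3,3,2,1,0} = 4
G(34) = mex{4,2,3,2,1} = 0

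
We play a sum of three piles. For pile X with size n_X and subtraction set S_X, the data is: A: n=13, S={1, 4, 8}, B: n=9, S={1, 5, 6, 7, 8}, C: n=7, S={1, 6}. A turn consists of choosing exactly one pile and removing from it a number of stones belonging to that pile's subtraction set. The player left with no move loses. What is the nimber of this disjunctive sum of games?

2

Pile A, S = {1, 4, 8}:
n :  0  1  2  3  4  5  6  7  8  9 10 11 12 13
G :  0  1  0  1  2  0  1  0  1  2  3  2  0  1
G_A(13) = 1.
Pile B, S = {1, 5, 6, 7, 8}:
G(0) = 0
G(1) = mex{0} = 1
G(2) = mex{1} = 0
G(3) = mex{0} = 1
G(4) = mex{1} = 0
G(5) = mex{0,0} = 1
G(6) = mex{1,1,0} = 2
G(7) = mex{2,0,1,0} = 3
G(8) = mex{3,1,0,1,0} = 2
G(9) = mex{2,0,1,0,1} = 3
G_B(9) = 3.
Pile C, S = {1, 6}:
n : 0 1 2 3 4 5 6 7
G : 0 1 0 1 0 1 2 0
G_C(7) = 0.
Combined Grundy value = 1 ⊕ 3 ⊕ 0 = 2.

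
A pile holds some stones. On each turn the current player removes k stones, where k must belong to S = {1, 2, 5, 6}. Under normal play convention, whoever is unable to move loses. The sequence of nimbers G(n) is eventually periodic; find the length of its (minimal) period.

7

n :  0  1  2  3  4  5  6  7  8  9 10 11 12 13 14 15
G :  0  1  2  0  1  2  3  0  1  2  0  1  2  3  0  1
G(n+7) = G(n) holds for n = 0,…,5 (a full window of length max(S) = 6), so the sequence is purely periodic with period 7.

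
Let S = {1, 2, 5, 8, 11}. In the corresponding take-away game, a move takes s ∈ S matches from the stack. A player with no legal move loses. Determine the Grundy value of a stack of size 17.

2

G(0) = 0
G(1) = mex{0} = 1
G(2) = mex{1,0} = 2
G(3) = mex{2,1} = 0
G(4) = mex{0,2} = 1
G(5) = mex{1,0,0} = 2
G(6) = mex{2,1,1} = 0
G(7) = mex{0,2,2} = 1
G(8) = mex{1,0,0,0} = 2
G(9) = mex{2,1,1,1} = 0
G(10) = mex{0,2,2,2} = 1
G(11) = mex{1,0,0,0,0} = 2
G(12) = mex{2,1,1,1,1} = 0
G(13) = mex{0,2,2,2,2} = 1
G(14) = mex{1,0,0,0,0} = 2
G(15) = mex{2,1,1,1,1} = 0
G(16) = mex{0,2,2,2,2} = 1
G(17) = mex{1,0,0,0,0} = 2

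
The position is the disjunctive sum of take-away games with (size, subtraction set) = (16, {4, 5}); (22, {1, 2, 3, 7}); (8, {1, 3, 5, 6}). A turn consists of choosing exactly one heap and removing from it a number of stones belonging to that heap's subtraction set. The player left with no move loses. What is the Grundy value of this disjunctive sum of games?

Heap A, S = {4, 5}:
n :  0  1  2  3  4  5  6  7  8  9 10 11 12 13 14 15 16
G :  0  0  0  0  1  1  1  1  2  0  0  0  0  1  1  1  1
G_A(16) = 1.
Heap B, S = {1, 2, 3, 7}:
n :  0  1  2  3  4  5  6  7  8  9 10 11 12 13 14 15 16 17 18 19 20 21 22
G :  0  1  2  3  0  1  2  3  0  1  2  3  0  1  2  3  0  1  2  3  0  1  2
G_B(22) = 2.
Heap C, S = {1, 3, 5, 6}:
n : 0 1 2 3 4 5 6 7 8
G : 0 1 0 1 0 1 2 3 2
G_C(8) = 2.
Combined Grundy value = 1 ⊕ 2 ⊕ 2 = 1.

1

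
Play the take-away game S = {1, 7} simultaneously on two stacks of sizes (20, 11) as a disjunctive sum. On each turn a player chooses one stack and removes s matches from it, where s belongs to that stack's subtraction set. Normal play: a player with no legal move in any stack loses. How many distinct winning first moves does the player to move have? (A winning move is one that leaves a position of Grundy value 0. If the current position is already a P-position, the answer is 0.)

All stacks use S = {1, 7}:
n :  0  1  2  3  4  5  6  7  8  9 10 11 12 13 14 15 16 17 18 19 20
G :  0  1  0  1  0  1  0  1  0  1  0  1  0  1  0  1  0  1  0  1  0
Stack A: G(20) = 0.
Stack B: G(11) = 1.
Combined Grundy value = 0 ⊕ 1 = 1.
A winning move leaves total XOR = 0, i.e. changes one component's Grundy value g to g ⊕ X where X is the current total.
Stack A: need g' = 0⊕1 = 1. Options: 20−1→G=1, 20−7→G=1. Hits: 2.
Stack B: need g' = 1⊕1 = 0. Options: 11−1→G=0, 11−7→G=0. Hits: 2.

4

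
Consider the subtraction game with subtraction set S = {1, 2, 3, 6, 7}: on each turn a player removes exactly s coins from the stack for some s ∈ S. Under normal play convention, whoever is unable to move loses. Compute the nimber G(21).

G(0) = 0
G(1) = mex{0} = 1
G(2) = mex{1,0} = 2
G(3) = mex{2,1,0} = 3
G(4) = mex{3,2,1} = 0
G(5) = mex{0,3,2} = 1
G(6) = mex{1,0,3,0} = 2
G(7) = mex{2,1,0,1,0} = 3
G(8) = mex{3,2,1,2,1} = 0
G(9) = mex{0,3,2,3,2} = 1
G(10) = mex{1,0,3,0,3} = 2
G(11) = mex{2,1,0,1,0} = 3
G(12) = mex{3,2,1,2,1} = 0
G(13) = mex{0,3,2,3,2} = 1
G(14) = mex{1,0,3,0,3} = 2
G(15) = mex{2,1,0,1,0} = 3
G(16) = mex{3,2,1,2,1} = 0
G(17) = mex{0,3,2,3,2} = 1
G(18) = mex{1,0,3,0,3} = 2
G(19) = mex{2,1,0,1,0} = 3
G(20) = mex{3,2,1,2,1} = 0
G(21) = mex{0,3,2,3,2} = 1

1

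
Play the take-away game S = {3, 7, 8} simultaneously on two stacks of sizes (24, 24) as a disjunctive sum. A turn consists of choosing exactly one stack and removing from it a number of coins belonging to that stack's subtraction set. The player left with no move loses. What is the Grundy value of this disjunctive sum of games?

All stacks use S = {3, 7, 8}:
n :  0  1  2  3  4  5  6  7  8  9 10 11 12 13 14 15 16 17 18 19 20 21 22 23 24
G :  0  0  0  1  1  1  0  2  2  1  3  0  0  2  1  1  0  0  2  1  1  0  0  2  1
Stack A: G(24) = 1.
Stack B: G(24) = 1.
Combined Grundy value = 1 ⊕ 1 = 0.

0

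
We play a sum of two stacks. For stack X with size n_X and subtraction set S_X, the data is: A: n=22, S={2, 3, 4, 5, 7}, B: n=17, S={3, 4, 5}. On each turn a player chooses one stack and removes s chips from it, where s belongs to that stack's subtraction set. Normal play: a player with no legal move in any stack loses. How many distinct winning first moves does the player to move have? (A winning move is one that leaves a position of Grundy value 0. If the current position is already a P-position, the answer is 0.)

3

Stack A, S = {2, 3, 4, 5, 7}:
G(0) = 0
G(1) = mex{} = 0
G(2) = mex{0} = 1
G(3) = mex{0,0} = 1
G(4) = mex{1,0,0} = 2
G(5) = mex{1,1,0,0} = 2
G(6) = mex{2,1,1,0} = 3
G(7) = mex{2,2,1,1,0} = 3
G(8) = mex{3,2,2,1,0} = 4
G(9) = mex{3,3,2,2,1} = 0
G(10) = mex{4,3,3,2,1} = 0
G(11) = mex{0,4,3,3,2} = 1
G(12) = mex{0,0,4,3,2} = 1
G(13) = mex{1,0,0,4,3} = 2
G(14) = mex{1,1,0,0,3} = 2
G(15) = mex{2,1,1,0,4} = 3
G(16) = mex{2,2,1,1,0} = 3
G(17) = mex{3,2,2,1,0} = 4
G(18) = mex{3,3,2,2,1} = 0
G(19) = mex{4,3,3,2,1} = 0
G(20) = mex{0,4,3,3,2} = 1
G(21) = mex{0,0,4,3,2} = 1
G(22) = mex{1,0,0,4,3} = 2
G_A(22) = 2.
Stack B, S = {3, 4, 5}:
G(0) = 0
G(1) = mex{} = 0
G(2) = mex{} = 0
G(3) = mex{0} = 1
G(4) = mex{0,0} = 1
G(5) = mex{0,0,0} = 1
G(6) = mex{1,0,0} = 2
G(7) = mex{1,1,0} = 2
G(8) = mex{1,1,1} = 0
G(9) = mex{2,1,1} = 0
G(10) = mex{2,2,1} = 0
G(11) = mex{0,2,2} = 1
G(12) = mex{0,0,2} = 1
G(13) = mex{0,0,0} = 1
G(14) = mex{1,0,0} = 2
G(15) = mex{1,1,0} = 2
G(16) = mex{1,1,1} = 0
G(17) = mex{2,1,1} = 0
G_B(17) = 0.
Combined Grundy value = 2 ⊕ 0 = 2.
A winning move leaves total XOR = 0, i.e. changes one component's Grundy value g to g ⊕ X where X is the current total.
Stack A: need g' = 2⊕2 = 0. Options: 22−2→G=1, 22−3→G=0, 22−4→G=0, 22−5→G=4, 22−7→G=3. Hits: 2.
Stack B: need g' = 0⊕2 = 2. Options: 17−3→G=2, 17−4→G=1, 17−5→G=1. Hits: 1.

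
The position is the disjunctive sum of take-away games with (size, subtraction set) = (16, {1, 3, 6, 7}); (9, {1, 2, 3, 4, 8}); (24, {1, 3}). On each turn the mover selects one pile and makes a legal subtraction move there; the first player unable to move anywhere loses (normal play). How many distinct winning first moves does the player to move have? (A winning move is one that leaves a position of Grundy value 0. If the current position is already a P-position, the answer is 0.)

1

Pile A, S = {1, 3, 6, 7}:
n :  0  1  2  3  4  5  6  7  8  9 10 11 12 13 14 15 16
G :  0  1  0  1  0  1  2  3  2  3  2  3  0  1  0  1  0
G_A(16) = 0.
Pile B, S = {1, 2, 3, 4, 8}:
G(0) = 0
G(1) = mex{0} = 1
G(2) = mex{1,0} = 2
G(3) = mex{2,1,0} = 3
G(4) = mex{3,2,1,0} = 4
G(5) = mex{4,3,2,1} = 0
G(6) = mex{0,4,3,2} = 1
G(7) = mex{1,0,4,3} = 2
G(8) = mex{2,1,0,4,0} = 3
G(9) = mex{3,2,1,0,1} = 4
G_B(9) = 4.
Pile C, S = {1, 3}:
G(0) = 0
G(1) = mex{0} = 1
G(2) = mex{1} = 0
G(3) = mex{0,0} = 1
G(4) = mex{1,1} = 0
G(5) = mex{0,0} = 1
G(6) = mex{1,1} = 0
G(7) = mex{0,0} = 1
G(8) = mex{1,1} = 0
G(9) = mex{0,0} = 1
G(10) = mex{1,1} = 0
G(11) = mex{0,0} = 1
G(12) = mex{1,1} = 0
G(13) = mex{0,0} = 1
G(14) = mex{1,1} = 0
G(15) = mex{0,0} = 1
G(16) = mex{1,1} = 0
G(17) = mex{0,0} = 1
G(18) = mex{1,1} = 0
G(19) = mex{0,0} = 1
G(20) = mex{1,1} = 0
G(21) = mex{0,0} = 1
G(22) = mex{1,1} = 0
G(23) = mex{0,0} = 1
G(24) = mex{1,1} = 0
G_C(24) = 0.
Combined Grundy value = 0 ⊕ 4 ⊕ 0 = 4.
A winning move leaves total XOR = 0, i.e. changes one component's Grundy value g to g ⊕ X where X is the current total.
Pile A: need g' = 0⊕4 = 4. Options: 16−1→G=1, 16−3→G=1, 16−6→G=2, 16−7→G=3. Hits: 0.
Pile B: need g' = 4⊕4 = 0. Options: 9−1→G=3, 9−2→G=2, 9−3→G=1, 9−4→G=0, 9−8→G=1. Hits: 1.
Pile C: need g' = 0⊕4 = 4. Options: 24−1→G=1, 24−3→G=1. Hits: 0.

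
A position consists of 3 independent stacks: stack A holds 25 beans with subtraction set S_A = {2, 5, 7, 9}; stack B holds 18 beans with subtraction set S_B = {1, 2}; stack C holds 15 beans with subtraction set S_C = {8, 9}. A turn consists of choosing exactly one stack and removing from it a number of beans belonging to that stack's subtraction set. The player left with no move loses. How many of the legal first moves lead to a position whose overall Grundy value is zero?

Stack A, S = {2, 5, 7, 9}:
G(0) = 0
G(1) = mex{} = 0
G(2) = mex{0} = 1
G(3) = mex{0} = 1
G(4) = mex{1} = 0
G(5) = mex{1,0} = 2
G(6) = mex{0,0} = 1
G(7) = mex{2,1,0} = 3
G(8) = mex{1,1,0} = 2
G(9) = mex{3,0,1,0} = 2
G(10) = mex{2,2,1,0} = 3
G(11) = mex{2,1,0,1} = 3
G(12) = mex{3,3,2,1} = 0
G(13) = mex{3,2,1,0} = 4
G(14) = mex{0,2,3,2} = 1
G(15) = mex{4,3,2,1} = 0
G(16) = mex{1,3,2,3} = 0
G(17) = mex{0,0,3,2} = 1
G(18) = mex{0,4,3,2} = 1
G(19) = mex{1,1,0,3} = 2
G(20) = mex{1,0,4,3} = 2
G(21) = mex{2,0,1,0} = 3
G(22) = mex{2,1,0,4} = 3
G(23) = mex{3,1,0,1} = 2
G(24) = mex{3,2,1,0} = 4
G(25) = mex{2,2,1,0} = 3
G_A(25) = 3.
Stack B, S = {1, 2}:
G(0) = 0
G(1) = mex{0} = 1
G(2) = mex{1,0} = 2
G(3) = mex{2,1} = 0
G(4) = mex{0,2} = 1
G(5) = mex{1,0} = 2
G(6) = mex{2,1} = 0
G(7) = mex{0,2} = 1
G(8) = mex{1,0} = 2
G(9) = mex{2,1} = 0
G(10) = mex{0,2} = 1
G(11) = mex{1,0} = 2
G(12) = mex{2,1} = 0
G(13) = mex{0,2} = 1
G(14) = mex{1,0} = 2
G(15) = mex{2,1} = 0
G(16) = mex{0,2} = 1
G(17) = mex{1,0} = 2
G(18) = mex{2,1} = 0
G_B(18) = 0.
Stack C, S = {8, 9}:
G(0) = 0
G(1) = mex{} = 0
G(2) = mex{} = 0
G(3) = mex{} = 0
G(4) = mex{} = 0
G(5) = mex{} = 0
G(6) = mex{} = 0
G(7) = mex{} = 0
G(8) = mex{0} = 1
G(9) = mex{0,0} = 1
G(10) = mex{0,0} = 1
G(11) = mex{0,0} = 1
G(12) = mex{0,0} = 1
G(13) = mex{0,0} = 1
G(14) = mex{0,0} = 1
G(15) = mex{0,0} = 1
G_C(15) = 1.
Combined Grundy value = 3 ⊕ 0 ⊕ 1 = 2.
A winning move leaves total XOR = 0, i.e. changes one component's Grundy value g to g ⊕ X where X is the current total.
Stack A: need g' = 3⊕2 = 1. Options: 25−2→G=2, 25−5→G=2, 25−7→G=1, 25−9→G=0. Hits: 1.
Stack B: need g' = 0⊕2 = 2. Options: 18−1→G=2, 18−2→G=1. Hits: 1.
Stack C: need g' = 1⊕2 = 3. Options: 15−8→G=0, 15−9→G=0. Hits: 0.

2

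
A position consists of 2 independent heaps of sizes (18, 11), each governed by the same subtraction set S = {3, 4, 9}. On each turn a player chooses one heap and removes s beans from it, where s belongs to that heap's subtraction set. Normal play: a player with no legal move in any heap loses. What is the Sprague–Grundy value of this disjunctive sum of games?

0

All heaps use S = {3, 4, 9}:
n :  0  1  2  3  4  5  6  7  8  9 10 11 12 13 14 15 16 17 18
G :  0  0  0  1  1  1  2  0  0  3  1  1  2  0  0  0  1  1  1
Heap A: G(18) = 1.
Heap B: G(11) = 1.
Combined Grundy value = 1 ⊕ 1 = 0.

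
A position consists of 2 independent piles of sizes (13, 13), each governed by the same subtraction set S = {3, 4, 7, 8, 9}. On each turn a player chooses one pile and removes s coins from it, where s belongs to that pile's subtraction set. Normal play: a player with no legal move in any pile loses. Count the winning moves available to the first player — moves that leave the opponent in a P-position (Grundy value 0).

0

All piles use S = {3, 4, 7, 8, 9}:
n :  0  1  2  3  4  5  6  7  8  9 10 11 12 13
G :  0  0  0  1  1  1  2  2  2  3  3  3  0  0
Pile A: G(13) = 0.
Pile B: G(13) = 0.
Combined Grundy value = 0 ⊕ 0 = 0.
A winning move leaves total XOR = 0, i.e. changes one component's Grundy value g to g ⊕ X where X is the current total.
Pile A: target g' = 0⊕0 = 0, but every legal move changes the Grundy value (mex property), so 0 moves.
Pile B: target g' = 0⊕0 = 0, but every legal move changes the Grundy value (mex property), so 0 moves.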